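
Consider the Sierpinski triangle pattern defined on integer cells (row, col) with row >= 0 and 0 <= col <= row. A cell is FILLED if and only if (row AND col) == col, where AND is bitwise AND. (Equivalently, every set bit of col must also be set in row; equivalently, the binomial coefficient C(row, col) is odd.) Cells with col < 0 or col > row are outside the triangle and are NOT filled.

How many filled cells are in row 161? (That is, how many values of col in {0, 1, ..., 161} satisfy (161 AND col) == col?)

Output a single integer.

161 in binary = 10100001
popcount(161) = number of 1-bits in 10100001 = 3
A col c satisfies (161 AND c) == c iff every set bit of c is also set in 161; each of the 3 set bits of 161 can independently be on or off in c.
count = 2^3 = 8

Answer: 8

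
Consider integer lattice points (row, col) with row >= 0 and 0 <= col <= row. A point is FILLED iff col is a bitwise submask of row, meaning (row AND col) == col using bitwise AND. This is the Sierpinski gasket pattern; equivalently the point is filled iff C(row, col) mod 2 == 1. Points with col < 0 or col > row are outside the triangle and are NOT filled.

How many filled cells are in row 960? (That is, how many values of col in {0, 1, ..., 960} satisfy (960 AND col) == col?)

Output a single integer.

960 in binary = 1111000000
popcount(960) = number of 1-bits in 1111000000 = 4
A col c satisfies (960 AND c) == c iff every set bit of c is also set in 960; each of the 4 set bits of 960 can independently be on or off in c.
count = 2^4 = 16

Answer: 16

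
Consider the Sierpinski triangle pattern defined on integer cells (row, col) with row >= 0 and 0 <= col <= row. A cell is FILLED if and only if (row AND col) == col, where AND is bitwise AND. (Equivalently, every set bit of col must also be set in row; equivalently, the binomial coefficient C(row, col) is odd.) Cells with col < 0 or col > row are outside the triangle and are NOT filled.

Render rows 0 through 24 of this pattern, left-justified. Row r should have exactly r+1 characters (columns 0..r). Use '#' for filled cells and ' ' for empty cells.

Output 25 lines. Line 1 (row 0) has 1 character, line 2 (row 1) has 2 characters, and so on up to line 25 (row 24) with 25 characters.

Answer: #
##
# #
####
#   #
##  ##
# # # #
########
#       #
##      ##
# #     # #
####    ####
#   #   #   #
##  ##  ##  ##
# # # # # # # #
################
#               #
##              ##
# #             # #
####            ####
#   #           #   #
##  ##          ##  ##
# # # #         # # # #
########        ########
#       #       #       #

Derivation:
r0=0: #
r1=1: ##
r2=10: # #
r3=11: ####
r4=100: #   #
r5=101: ##  ##
r6=110: # # # #
r7=111: ########
r8=1000: #       #
r9=1001: ##      ##
r10=1010: # #     # #
r11=1011: ####    ####
r12=1100: #   #   #   #
r13=1101: ##  ##  ##  ##
r14=1110: # # # # # # # #
r15=1111: ################
r16=10000: #               #
r17=10001: ##              ##
r18=10010: # #             # #
r19=10011: ####            ####
r20=10100: #   #           #   #
r21=10101: ##  ##          ##  ##
r22=10110: # # # #         # # # #
r23=10111: ########        ########
r24=11000: #       #       #       #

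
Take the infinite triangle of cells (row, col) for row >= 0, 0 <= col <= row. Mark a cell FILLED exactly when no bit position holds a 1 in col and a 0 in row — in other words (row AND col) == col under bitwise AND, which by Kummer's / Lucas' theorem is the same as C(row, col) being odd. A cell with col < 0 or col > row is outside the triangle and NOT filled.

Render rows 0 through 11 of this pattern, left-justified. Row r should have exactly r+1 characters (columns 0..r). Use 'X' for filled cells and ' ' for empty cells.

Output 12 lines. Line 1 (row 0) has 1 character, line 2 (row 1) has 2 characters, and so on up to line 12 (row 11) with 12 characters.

Answer: X
XX
X X
XXXX
X   X
XX  XX
X X X X
XXXXXXXX
X       X
XX      XX
X X     X X
XXXX    XXXX

Derivation:
r0=0: X
r1=1: XX
r2=10: X X
r3=11: XXXX
r4=100: X   X
r5=101: XX  XX
r6=110: X X X X
r7=111: XXXXXXXX
r8=1000: X       X
r9=1001: XX      XX
r10=1010: X X     X X
r11=1011: XXXX    XXXX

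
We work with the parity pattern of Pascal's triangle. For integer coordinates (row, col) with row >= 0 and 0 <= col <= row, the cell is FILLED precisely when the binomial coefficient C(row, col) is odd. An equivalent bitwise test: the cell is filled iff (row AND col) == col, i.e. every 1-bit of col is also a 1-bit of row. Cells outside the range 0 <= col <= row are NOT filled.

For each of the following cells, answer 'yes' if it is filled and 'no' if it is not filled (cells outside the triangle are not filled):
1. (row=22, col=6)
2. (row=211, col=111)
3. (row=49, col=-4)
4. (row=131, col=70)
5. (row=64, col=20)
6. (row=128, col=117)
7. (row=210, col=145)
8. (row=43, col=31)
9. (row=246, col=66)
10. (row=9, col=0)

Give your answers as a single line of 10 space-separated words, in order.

(22,6): row=0b10110, col=0b110, row AND col = 0b110 = 6; 6 == 6 -> filled
(211,111): row=0b11010011, col=0b1101111, row AND col = 0b1000011 = 67; 67 != 111 -> empty
(49,-4): col outside [0, 49] -> not filled
(131,70): row=0b10000011, col=0b1000110, row AND col = 0b10 = 2; 2 != 70 -> empty
(64,20): row=0b1000000, col=0b10100, row AND col = 0b0 = 0; 0 != 20 -> empty
(128,117): row=0b10000000, col=0b1110101, row AND col = 0b0 = 0; 0 != 117 -> empty
(210,145): row=0b11010010, col=0b10010001, row AND col = 0b10010000 = 144; 144 != 145 -> empty
(43,31): row=0b101011, col=0b11111, row AND col = 0b1011 = 11; 11 != 31 -> empty
(246,66): row=0b11110110, col=0b1000010, row AND col = 0b1000010 = 66; 66 == 66 -> filled
(9,0): row=0b1001, col=0b0, row AND col = 0b0 = 0; 0 == 0 -> filled

Answer: yes no no no no no no no yes yes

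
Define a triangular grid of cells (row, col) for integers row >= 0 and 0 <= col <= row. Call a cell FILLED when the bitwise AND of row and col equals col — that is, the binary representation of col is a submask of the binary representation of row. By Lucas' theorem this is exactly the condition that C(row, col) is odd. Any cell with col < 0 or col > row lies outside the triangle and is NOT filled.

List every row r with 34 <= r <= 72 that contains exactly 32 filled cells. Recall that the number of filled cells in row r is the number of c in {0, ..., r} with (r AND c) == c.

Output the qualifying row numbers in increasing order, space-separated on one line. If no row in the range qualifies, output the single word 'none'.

Answer: 47 55 59 61 62

Derivation:
Row r has 2^popcount(r) filled cells, so we need popcount(r) = log2(32) = 5.
Scan r = 34..72 and keep those with exactly 5 one-bits:
r=34=100010 popcount=2 -> skip
r=35=100011 popcount=3 -> skip
r=36=100100 popcount=2 -> skip
r=37=100101 popcount=3 -> skip
r=38=100110 popcount=3 -> skip
r=39=100111 popcount=4 -> skip
r=40=101000 popcount=2 -> skip
r=41=101001 popcount=3 -> skip
r=42=101010 popcount=3 -> skip
r=43=101011 popcount=4 -> skip
r=44=101100 popcount=3 -> skip
r=45=101101 popcount=4 -> skip
r=46=101110 popcount=4 -> skip
r=47=101111 popcount=5 -> KEEP
r=48=110000 popcount=2 -> skip
r=49=110001 popcount=3 -> skip
r=50=110010 popcount=3 -> skip
r=51=110011 popcount=4 -> skip
r=52=110100 popcount=3 -> skip
r=53=110101 popcount=4 -> skip
r=54=110110 popcount=4 -> skip
r=55=110111 popcount=5 -> KEEP
r=56=111000 popcount=3 -> skip
r=57=111001 popcount=4 -> skip
r=58=111010 popcount=4 -> skip
r=59=111011 popcount=5 -> KEEP
r=60=111100 popcount=4 -> skip
r=61=111101 popcount=5 -> KEEP
r=62=111110 popcount=5 -> KEEP
r=63=111111 popcount=6 -> skip
r=64=1000000 popcount=1 -> skip
r=65=1000001 popcount=2 -> skip
r=66=1000010 popcount=2 -> skip
r=67=1000011 popcount=3 -> skip
r=68=1000100 popcount=2 -> skip
r=69=1000101 popcount=3 -> skip
r=70=1000110 popcount=3 -> skip
r=71=1000111 popcount=4 -> skip
r=72=1001000 popcount=2 -> skip
Kept rows: 47 55 59 61 62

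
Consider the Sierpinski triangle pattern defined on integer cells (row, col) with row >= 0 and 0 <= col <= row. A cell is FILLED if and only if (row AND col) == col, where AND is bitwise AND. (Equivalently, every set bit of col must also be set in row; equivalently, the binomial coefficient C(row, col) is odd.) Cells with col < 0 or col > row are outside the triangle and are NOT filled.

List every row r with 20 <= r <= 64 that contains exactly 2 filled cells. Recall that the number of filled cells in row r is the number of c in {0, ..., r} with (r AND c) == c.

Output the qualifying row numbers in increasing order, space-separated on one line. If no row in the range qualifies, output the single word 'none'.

Row r has 2^popcount(r) filled cells, so we need popcount(r) = log2(2) = 1.
Scan r = 20..64 and keep those with exactly 1 one-bits:
r=20=10100 popcount=2 -> skip
r=21=10101 popcount=3 -> skip
r=22=10110 popcount=3 -> skip
r=23=10111 popcount=4 -> skip
r=24=11000 popcount=2 -> skip
r=25=11001 popcount=3 -> skip
r=26=11010 popcount=3 -> skip
r=27=11011 popcount=4 -> skip
r=28=11100 popcount=3 -> skip
r=29=11101 popcount=4 -> skip
r=30=11110 popcount=4 -> skip
r=31=11111 popcount=5 -> skip
r=32=100000 popcount=1 -> KEEP
r=33=100001 popcount=2 -> skip
r=34=100010 popcount=2 -> skip
r=35=100011 popcount=3 -> skip
r=36=100100 popcount=2 -> skip
r=37=100101 popcount=3 -> skip
r=38=100110 popcount=3 -> skip
r=39=100111 popcount=4 -> skip
r=40=101000 popcount=2 -> skip
r=41=101001 popcount=3 -> skip
r=42=101010 popcount=3 -> skip
r=43=101011 popcount=4 -> skip
r=44=101100 popcount=3 -> skip
r=45=101101 popcount=4 -> skip
r=46=101110 popcount=4 -> skip
r=47=101111 popcount=5 -> skip
r=48=110000 popcount=2 -> skip
r=49=110001 popcount=3 -> skip
r=50=110010 popcount=3 -> skip
r=51=110011 popcount=4 -> skip
r=52=110100 popcount=3 -> skip
r=53=110101 popcount=4 -> skip
r=54=110110 popcount=4 -> skip
r=55=110111 popcount=5 -> skip
r=56=111000 popcount=3 -> skip
r=57=111001 popcount=4 -> skip
r=58=111010 popcount=4 -> skip
r=59=111011 popcount=5 -> skip
r=60=111100 popcount=4 -> skip
r=61=111101 popcount=5 -> skip
r=62=111110 popcount=5 -> skip
r=63=111111 popcount=6 -> skip
r=64=1000000 popcount=1 -> KEEP
Kept rows: 32 64

Answer: 32 64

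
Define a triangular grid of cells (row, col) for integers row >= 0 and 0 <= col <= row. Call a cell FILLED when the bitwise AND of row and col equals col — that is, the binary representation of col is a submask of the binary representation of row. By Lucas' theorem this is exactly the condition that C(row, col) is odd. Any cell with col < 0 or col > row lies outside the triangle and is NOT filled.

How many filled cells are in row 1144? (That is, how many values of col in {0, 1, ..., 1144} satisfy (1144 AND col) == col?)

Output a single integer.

1144 in binary = 10001111000
popcount(1144) = number of 1-bits in 10001111000 = 5
A col c satisfies (1144 AND c) == c iff every set bit of c is also set in 1144; each of the 5 set bits of 1144 can independently be on or off in c.
count = 2^5 = 32

Answer: 32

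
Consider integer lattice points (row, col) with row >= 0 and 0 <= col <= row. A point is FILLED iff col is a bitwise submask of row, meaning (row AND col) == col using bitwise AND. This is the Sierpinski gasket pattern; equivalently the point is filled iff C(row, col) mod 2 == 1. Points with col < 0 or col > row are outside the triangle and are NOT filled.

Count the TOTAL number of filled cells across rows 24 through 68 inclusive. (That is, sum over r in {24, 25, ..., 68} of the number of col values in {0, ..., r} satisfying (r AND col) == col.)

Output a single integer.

Answer: 616

Derivation:
r24=11000 pc2: +4 =4
r25=11001 pc3: +8 =12
r26=11010 pc3: +8 =20
r27=11011 pc4: +16 =36
r28=11100 pc3: +8 =44
r29=11101 pc4: +16 =60
r30=11110 pc4: +16 =76
r31=11111 pc5: +32 =108
r32=100000 pc1: +2 =110
r33=100001 pc2: +4 =114
r34=100010 pc2: +4 =118
r35=100011 pc3: +8 =126
r36=100100 pc2: +4 =130
r37=100101 pc3: +8 =138
r38=100110 pc3: +8 =146
r39=100111 pc4: +16 =162
r40=101000 pc2: +4 =166
r41=101001 pc3: +8 =174
r42=101010 pc3: +8 =182
r43=101011 pc4: +16 =198
r44=101100 pc3: +8 =206
r45=101101 pc4: +16 =222
r46=101110 pc4: +16 =238
r47=101111 pc5: +32 =270
r48=110000 pc2: +4 =274
r49=110001 pc3: +8 =282
r50=110010 pc3: +8 =290
r51=110011 pc4: +16 =306
r52=110100 pc3: +8 =314
r53=110101 pc4: +16 =330
r54=110110 pc4: +16 =346
r55=110111 pc5: +32 =378
r56=111000 pc3: +8 =386
r57=111001 pc4: +16 =402
r58=111010 pc4: +16 =418
r59=111011 pc5: +32 =450
r60=111100 pc4: +16 =466
r61=111101 pc5: +32 =498
r62=111110 pc5: +32 =530
r63=111111 pc6: +64 =594
r64=1000000 pc1: +2 =596
r65=1000001 pc2: +4 =600
r66=1000010 pc2: +4 =604
r67=1000011 pc3: +8 =612
r68=1000100 pc2: +4 =616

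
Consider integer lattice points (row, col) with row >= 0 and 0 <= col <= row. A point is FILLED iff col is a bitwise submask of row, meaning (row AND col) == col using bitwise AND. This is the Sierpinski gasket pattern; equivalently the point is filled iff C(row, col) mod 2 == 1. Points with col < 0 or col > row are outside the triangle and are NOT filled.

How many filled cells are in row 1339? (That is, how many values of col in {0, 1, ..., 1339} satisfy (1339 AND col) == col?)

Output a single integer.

1339 in binary = 10100111011
popcount(1339) = number of 1-bits in 10100111011 = 7
A col c satisfies (1339 AND c) == c iff every set bit of c is also set in 1339; each of the 7 set bits of 1339 can independently be on or off in c.
count = 2^7 = 128

Answer: 128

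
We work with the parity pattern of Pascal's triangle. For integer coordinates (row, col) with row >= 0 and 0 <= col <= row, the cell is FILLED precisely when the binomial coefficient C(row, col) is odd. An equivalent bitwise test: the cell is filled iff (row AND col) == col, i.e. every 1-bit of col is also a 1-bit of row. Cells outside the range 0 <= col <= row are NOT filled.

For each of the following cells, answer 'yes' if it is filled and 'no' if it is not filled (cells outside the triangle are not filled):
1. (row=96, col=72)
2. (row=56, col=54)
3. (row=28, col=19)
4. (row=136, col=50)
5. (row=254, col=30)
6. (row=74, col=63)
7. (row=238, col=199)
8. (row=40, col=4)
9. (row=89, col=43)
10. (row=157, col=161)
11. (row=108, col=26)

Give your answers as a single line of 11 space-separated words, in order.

Answer: no no no no yes no no no no no no

Derivation:
(96,72): row=0b1100000, col=0b1001000, row AND col = 0b1000000 = 64; 64 != 72 -> empty
(56,54): row=0b111000, col=0b110110, row AND col = 0b110000 = 48; 48 != 54 -> empty
(28,19): row=0b11100, col=0b10011, row AND col = 0b10000 = 16; 16 != 19 -> empty
(136,50): row=0b10001000, col=0b110010, row AND col = 0b0 = 0; 0 != 50 -> empty
(254,30): row=0b11111110, col=0b11110, row AND col = 0b11110 = 30; 30 == 30 -> filled
(74,63): row=0b1001010, col=0b111111, row AND col = 0b1010 = 10; 10 != 63 -> empty
(238,199): row=0b11101110, col=0b11000111, row AND col = 0b11000110 = 198; 198 != 199 -> empty
(40,4): row=0b101000, col=0b100, row AND col = 0b0 = 0; 0 != 4 -> empty
(89,43): row=0b1011001, col=0b101011, row AND col = 0b1001 = 9; 9 != 43 -> empty
(157,161): col outside [0, 157] -> not filled
(108,26): row=0b1101100, col=0b11010, row AND col = 0b1000 = 8; 8 != 26 -> empty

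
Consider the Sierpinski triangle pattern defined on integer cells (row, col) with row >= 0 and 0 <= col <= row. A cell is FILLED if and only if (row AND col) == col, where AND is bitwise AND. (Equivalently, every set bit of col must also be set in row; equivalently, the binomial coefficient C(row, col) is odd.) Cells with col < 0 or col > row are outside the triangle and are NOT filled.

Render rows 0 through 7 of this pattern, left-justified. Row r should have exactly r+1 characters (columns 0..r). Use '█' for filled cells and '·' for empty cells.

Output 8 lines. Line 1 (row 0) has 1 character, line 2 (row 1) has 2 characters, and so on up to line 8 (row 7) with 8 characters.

r0=0: █
r1=1: ██
r2=10: █·█
r3=11: ████
r4=100: █···█
r5=101: ██··██
r6=110: █·█·█·█
r7=111: ████████

Answer: █
██
█·█
████
█···█
██··██
█·█·█·█
████████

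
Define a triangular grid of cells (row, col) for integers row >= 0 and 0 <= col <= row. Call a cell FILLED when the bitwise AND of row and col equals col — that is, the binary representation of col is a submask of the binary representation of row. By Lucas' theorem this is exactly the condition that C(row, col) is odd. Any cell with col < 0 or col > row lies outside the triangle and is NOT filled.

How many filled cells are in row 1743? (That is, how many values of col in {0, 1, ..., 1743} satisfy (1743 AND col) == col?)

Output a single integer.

Answer: 256

Derivation:
1743 in binary = 11011001111
popcount(1743) = number of 1-bits in 11011001111 = 8
A col c satisfies (1743 AND c) == c iff every set bit of c is also set in 1743; each of the 8 set bits of 1743 can independently be on or off in c.
count = 2^8 = 256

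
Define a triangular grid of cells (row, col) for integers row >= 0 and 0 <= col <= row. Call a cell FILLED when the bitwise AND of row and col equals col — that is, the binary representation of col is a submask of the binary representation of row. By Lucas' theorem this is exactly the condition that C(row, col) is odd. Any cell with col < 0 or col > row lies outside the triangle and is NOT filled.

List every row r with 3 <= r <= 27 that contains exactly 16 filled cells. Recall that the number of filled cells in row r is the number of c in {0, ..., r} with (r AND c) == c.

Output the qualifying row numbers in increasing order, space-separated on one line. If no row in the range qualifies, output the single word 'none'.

Row r has 2^popcount(r) filled cells, so we need popcount(r) = log2(16) = 4.
Scan r = 3..27 and keep those with exactly 4 one-bits:
r=3=11 popcount=2 -> skip
r=4=100 popcount=1 -> skip
r=5=101 popcount=2 -> skip
r=6=110 popcount=2 -> skip
r=7=111 popcount=3 -> skip
r=8=1000 popcount=1 -> skip
r=9=1001 popcount=2 -> skip
r=10=1010 popcount=2 -> skip
r=11=1011 popcount=3 -> skip
r=12=1100 popcount=2 -> skip
r=13=1101 popcount=3 -> skip
r=14=1110 popcount=3 -> skip
r=15=1111 popcount=4 -> KEEP
r=16=10000 popcount=1 -> skip
r=17=10001 popcount=2 -> skip
r=18=10010 popcount=2 -> skip
r=19=10011 popcount=3 -> skip
r=20=10100 popcount=2 -> skip
r=21=10101 popcount=3 -> skip
r=22=10110 popcount=3 -> skip
r=23=10111 popcount=4 -> KEEP
r=24=11000 popcount=2 -> skip
r=25=11001 popcount=3 -> skip
r=26=11010 popcount=3 -> skip
r=27=11011 popcount=4 -> KEEP
Kept rows: 15 23 27

Answer: 15 23 27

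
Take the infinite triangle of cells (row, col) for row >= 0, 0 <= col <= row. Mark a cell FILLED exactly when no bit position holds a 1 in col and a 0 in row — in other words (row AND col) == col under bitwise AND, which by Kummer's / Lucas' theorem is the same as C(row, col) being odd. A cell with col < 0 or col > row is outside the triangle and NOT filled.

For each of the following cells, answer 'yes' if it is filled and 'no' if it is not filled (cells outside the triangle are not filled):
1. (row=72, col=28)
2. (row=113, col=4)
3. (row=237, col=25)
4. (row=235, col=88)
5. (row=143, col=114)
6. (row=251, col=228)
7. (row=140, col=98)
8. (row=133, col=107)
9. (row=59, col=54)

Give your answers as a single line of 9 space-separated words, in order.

Answer: no no no no no no no no no

Derivation:
(72,28): row=0b1001000, col=0b11100, row AND col = 0b1000 = 8; 8 != 28 -> empty
(113,4): row=0b1110001, col=0b100, row AND col = 0b0 = 0; 0 != 4 -> empty
(237,25): row=0b11101101, col=0b11001, row AND col = 0b1001 = 9; 9 != 25 -> empty
(235,88): row=0b11101011, col=0b1011000, row AND col = 0b1001000 = 72; 72 != 88 -> empty
(143,114): row=0b10001111, col=0b1110010, row AND col = 0b10 = 2; 2 != 114 -> empty
(251,228): row=0b11111011, col=0b11100100, row AND col = 0b11100000 = 224; 224 != 228 -> empty
(140,98): row=0b10001100, col=0b1100010, row AND col = 0b0 = 0; 0 != 98 -> empty
(133,107): row=0b10000101, col=0b1101011, row AND col = 0b1 = 1; 1 != 107 -> empty
(59,54): row=0b111011, col=0b110110, row AND col = 0b110010 = 50; 50 != 54 -> empty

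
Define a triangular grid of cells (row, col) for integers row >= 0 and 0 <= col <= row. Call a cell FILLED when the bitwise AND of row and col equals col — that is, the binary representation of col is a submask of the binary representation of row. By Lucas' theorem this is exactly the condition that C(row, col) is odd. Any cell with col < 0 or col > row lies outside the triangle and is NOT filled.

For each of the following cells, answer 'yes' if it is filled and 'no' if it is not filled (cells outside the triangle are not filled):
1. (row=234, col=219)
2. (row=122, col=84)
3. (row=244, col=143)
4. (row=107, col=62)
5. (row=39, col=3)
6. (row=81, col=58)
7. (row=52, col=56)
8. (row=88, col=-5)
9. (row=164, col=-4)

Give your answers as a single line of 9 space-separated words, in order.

Answer: no no no no yes no no no no

Derivation:
(234,219): row=0b11101010, col=0b11011011, row AND col = 0b11001010 = 202; 202 != 219 -> empty
(122,84): row=0b1111010, col=0b1010100, row AND col = 0b1010000 = 80; 80 != 84 -> empty
(244,143): row=0b11110100, col=0b10001111, row AND col = 0b10000100 = 132; 132 != 143 -> empty
(107,62): row=0b1101011, col=0b111110, row AND col = 0b101010 = 42; 42 != 62 -> empty
(39,3): row=0b100111, col=0b11, row AND col = 0b11 = 3; 3 == 3 -> filled
(81,58): row=0b1010001, col=0b111010, row AND col = 0b10000 = 16; 16 != 58 -> empty
(52,56): col outside [0, 52] -> not filled
(88,-5): col outside [0, 88] -> not filled
(164,-4): col outside [0, 164] -> not filled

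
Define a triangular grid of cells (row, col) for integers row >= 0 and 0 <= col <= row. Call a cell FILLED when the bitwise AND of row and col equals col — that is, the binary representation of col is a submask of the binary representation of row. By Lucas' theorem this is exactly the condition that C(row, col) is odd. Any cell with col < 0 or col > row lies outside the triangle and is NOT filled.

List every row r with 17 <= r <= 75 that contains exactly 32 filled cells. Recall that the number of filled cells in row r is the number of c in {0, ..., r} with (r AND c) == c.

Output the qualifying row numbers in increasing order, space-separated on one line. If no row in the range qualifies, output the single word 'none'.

Row r has 2^popcount(r) filled cells, so we need popcount(r) = log2(32) = 5.
Scan r = 17..75 and keep those with exactly 5 one-bits:
r=17=10001 popcount=2 -> skip
r=18=10010 popcount=2 -> skip
r=19=10011 popcount=3 -> skip
r=20=10100 popcount=2 -> skip
r=21=10101 popcount=3 -> skip
r=22=10110 popcount=3 -> skip
r=23=10111 popcount=4 -> skip
r=24=11000 popcount=2 -> skip
r=25=11001 popcount=3 -> skip
r=26=11010 popcount=3 -> skip
r=27=11011 popcount=4 -> skip
r=28=11100 popcount=3 -> skip
r=29=11101 popcount=4 -> skip
r=30=11110 popcount=4 -> skip
r=31=11111 popcount=5 -> KEEP
r=32=100000 popcount=1 -> skip
r=33=100001 popcount=2 -> skip
r=34=100010 popcount=2 -> skip
r=35=100011 popcount=3 -> skip
r=36=100100 popcount=2 -> skip
r=37=100101 popcount=3 -> skip
r=38=100110 popcount=3 -> skip
r=39=100111 popcount=4 -> skip
r=40=101000 popcount=2 -> skip
r=41=101001 popcount=3 -> skip
r=42=101010 popcount=3 -> skip
r=43=101011 popcount=4 -> skip
r=44=101100 popcount=3 -> skip
r=45=101101 popcount=4 -> skip
r=46=101110 popcount=4 -> skip
r=47=101111 popcount=5 -> KEEP
r=48=110000 popcount=2 -> skip
r=49=110001 popcount=3 -> skip
r=50=110010 popcount=3 -> skip
r=51=110011 popcount=4 -> skip
r=52=110100 popcount=3 -> skip
r=53=110101 popcount=4 -> skip
r=54=110110 popcount=4 -> skip
r=55=110111 popcount=5 -> KEEP
r=56=111000 popcount=3 -> skip
r=57=111001 popcount=4 -> skip
r=58=111010 popcount=4 -> skip
r=59=111011 popcount=5 -> KEEP
r=60=111100 popcount=4 -> skip
r=61=111101 popcount=5 -> KEEP
r=62=111110 popcount=5 -> KEEP
r=63=111111 popcount=6 -> skip
r=64=1000000 popcount=1 -> skip
r=65=1000001 popcount=2 -> skip
r=66=1000010 popcount=2 -> skip
r=67=1000011 popcount=3 -> skip
r=68=1000100 popcount=2 -> skip
r=69=1000101 popcount=3 -> skip
r=70=1000110 popcount=3 -> skip
r=71=1000111 popcount=4 -> skip
r=72=1001000 popcount=2 -> skip
r=73=1001001 popcount=3 -> skip
r=74=1001010 popcount=3 -> skip
r=75=1001011 popcount=4 -> skip
Kept rows: 31 47 55 59 61 62

Answer: 31 47 55 59 61 62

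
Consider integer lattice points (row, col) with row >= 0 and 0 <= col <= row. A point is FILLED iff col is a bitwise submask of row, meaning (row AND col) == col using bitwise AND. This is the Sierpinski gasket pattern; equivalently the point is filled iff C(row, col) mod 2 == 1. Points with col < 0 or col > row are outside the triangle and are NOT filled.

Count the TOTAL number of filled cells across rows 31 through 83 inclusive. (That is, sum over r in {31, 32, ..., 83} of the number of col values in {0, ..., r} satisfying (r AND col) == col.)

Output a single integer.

Answer: 716

Derivation:
r31=11111 pc5: +32 =32
r32=100000 pc1: +2 =34
r33=100001 pc2: +4 =38
r34=100010 pc2: +4 =42
r35=100011 pc3: +8 =50
r36=100100 pc2: +4 =54
r37=100101 pc3: +8 =62
r38=100110 pc3: +8 =70
r39=100111 pc4: +16 =86
r40=101000 pc2: +4 =90
r41=101001 pc3: +8 =98
r42=101010 pc3: +8 =106
r43=101011 pc4: +16 =122
r44=101100 pc3: +8 =130
r45=101101 pc4: +16 =146
r46=101110 pc4: +16 =162
r47=101111 pc5: +32 =194
r48=110000 pc2: +4 =198
r49=110001 pc3: +8 =206
r50=110010 pc3: +8 =214
r51=110011 pc4: +16 =230
r52=110100 pc3: +8 =238
r53=110101 pc4: +16 =254
r54=110110 pc4: +16 =270
r55=110111 pc5: +32 =302
r56=111000 pc3: +8 =310
r57=111001 pc4: +16 =326
r58=111010 pc4: +16 =342
r59=111011 pc5: +32 =374
r60=111100 pc4: +16 =390
r61=111101 pc5: +32 =422
r62=111110 pc5: +32 =454
r63=111111 pc6: +64 =518
r64=1000000 pc1: +2 =520
r65=1000001 pc2: +4 =524
r66=1000010 pc2: +4 =528
r67=1000011 pc3: +8 =536
r68=1000100 pc2: +4 =540
r69=1000101 pc3: +8 =548
r70=1000110 pc3: +8 =556
r71=1000111 pc4: +16 =572
r72=1001000 pc2: +4 =576
r73=1001001 pc3: +8 =584
r74=1001010 pc3: +8 =592
r75=1001011 pc4: +16 =608
r76=1001100 pc3: +8 =616
r77=1001101 pc4: +16 =632
r78=1001110 pc4: +16 =648
r79=1001111 pc5: +32 =680
r80=1010000 pc2: +4 =684
r81=1010001 pc3: +8 =692
r82=1010010 pc3: +8 =700
r83=1010011 pc4: +16 =716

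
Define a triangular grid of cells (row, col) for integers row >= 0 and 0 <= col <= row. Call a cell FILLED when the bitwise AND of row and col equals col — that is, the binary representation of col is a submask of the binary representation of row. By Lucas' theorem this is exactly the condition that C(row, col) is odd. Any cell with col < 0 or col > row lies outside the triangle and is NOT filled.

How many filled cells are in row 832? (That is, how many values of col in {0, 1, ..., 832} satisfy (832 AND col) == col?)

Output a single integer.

832 in binary = 1101000000
popcount(832) = number of 1-bits in 1101000000 = 3
A col c satisfies (832 AND c) == c iff every set bit of c is also set in 832; each of the 3 set bits of 832 can independently be on or off in c.
count = 2^3 = 8

Answer: 8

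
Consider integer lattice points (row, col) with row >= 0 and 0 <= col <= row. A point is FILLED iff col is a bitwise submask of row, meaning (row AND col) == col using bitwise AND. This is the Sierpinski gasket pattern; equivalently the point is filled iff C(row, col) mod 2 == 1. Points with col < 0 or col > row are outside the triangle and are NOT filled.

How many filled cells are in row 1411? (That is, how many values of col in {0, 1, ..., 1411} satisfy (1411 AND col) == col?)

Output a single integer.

Answer: 32

Derivation:
1411 in binary = 10110000011
popcount(1411) = number of 1-bits in 10110000011 = 5
A col c satisfies (1411 AND c) == c iff every set bit of c is also set in 1411; each of the 5 set bits of 1411 can independently be on or off in c.
count = 2^5 = 32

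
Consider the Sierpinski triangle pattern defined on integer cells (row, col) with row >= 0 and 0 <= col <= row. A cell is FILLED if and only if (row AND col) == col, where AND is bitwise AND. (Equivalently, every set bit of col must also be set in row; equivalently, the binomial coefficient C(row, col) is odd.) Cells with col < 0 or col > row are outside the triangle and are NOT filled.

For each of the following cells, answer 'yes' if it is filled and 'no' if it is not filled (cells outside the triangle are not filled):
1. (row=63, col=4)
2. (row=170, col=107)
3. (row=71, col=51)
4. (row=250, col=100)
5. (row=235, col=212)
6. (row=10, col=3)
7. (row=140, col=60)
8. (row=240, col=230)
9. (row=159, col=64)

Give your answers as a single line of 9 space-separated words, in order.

Answer: yes no no no no no no no no

Derivation:
(63,4): row=0b111111, col=0b100, row AND col = 0b100 = 4; 4 == 4 -> filled
(170,107): row=0b10101010, col=0b1101011, row AND col = 0b101010 = 42; 42 != 107 -> empty
(71,51): row=0b1000111, col=0b110011, row AND col = 0b11 = 3; 3 != 51 -> empty
(250,100): row=0b11111010, col=0b1100100, row AND col = 0b1100000 = 96; 96 != 100 -> empty
(235,212): row=0b11101011, col=0b11010100, row AND col = 0b11000000 = 192; 192 != 212 -> empty
(10,3): row=0b1010, col=0b11, row AND col = 0b10 = 2; 2 != 3 -> empty
(140,60): row=0b10001100, col=0b111100, row AND col = 0b1100 = 12; 12 != 60 -> empty
(240,230): row=0b11110000, col=0b11100110, row AND col = 0b11100000 = 224; 224 != 230 -> empty
(159,64): row=0b10011111, col=0b1000000, row AND col = 0b0 = 0; 0 != 64 -> empty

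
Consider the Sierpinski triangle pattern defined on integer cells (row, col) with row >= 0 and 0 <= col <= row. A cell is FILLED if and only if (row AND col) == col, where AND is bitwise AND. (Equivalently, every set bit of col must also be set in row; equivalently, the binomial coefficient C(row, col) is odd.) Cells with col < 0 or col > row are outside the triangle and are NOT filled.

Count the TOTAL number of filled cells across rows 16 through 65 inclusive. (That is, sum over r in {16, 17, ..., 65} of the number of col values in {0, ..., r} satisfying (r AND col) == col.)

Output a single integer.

r16=10000 pc1: +2 =2
r17=10001 pc2: +4 =6
r18=10010 pc2: +4 =10
r19=10011 pc3: +8 =18
r20=10100 pc2: +4 =22
r21=10101 pc3: +8 =30
r22=10110 pc3: +8 =38
r23=10111 pc4: +16 =54
r24=11000 pc2: +4 =58
r25=11001 pc3: +8 =66
r26=11010 pc3: +8 =74
r27=11011 pc4: +16 =90
r28=11100 pc3: +8 =98
r29=11101 pc4: +16 =114
r30=11110 pc4: +16 =130
r31=11111 pc5: +32 =162
r32=100000 pc1: +2 =164
r33=100001 pc2: +4 =168
r34=100010 pc2: +4 =172
r35=100011 pc3: +8 =180
r36=100100 pc2: +4 =184
r37=100101 pc3: +8 =192
r38=100110 pc3: +8 =200
r39=100111 pc4: +16 =216
r40=101000 pc2: +4 =220
r41=101001 pc3: +8 =228
r42=101010 pc3: +8 =236
r43=101011 pc4: +16 =252
r44=101100 pc3: +8 =260
r45=101101 pc4: +16 =276
r46=101110 pc4: +16 =292
r47=101111 pc5: +32 =324
r48=110000 pc2: +4 =328
r49=110001 pc3: +8 =336
r50=110010 pc3: +8 =344
r51=110011 pc4: +16 =360
r52=110100 pc3: +8 =368
r53=110101 pc4: +16 =384
r54=110110 pc4: +16 =400
r55=110111 pc5: +32 =432
r56=111000 pc3: +8 =440
r57=111001 pc4: +16 =456
r58=111010 pc4: +16 =472
r59=111011 pc5: +32 =504
r60=111100 pc4: +16 =520
r61=111101 pc5: +32 =552
r62=111110 pc5: +32 =584
r63=111111 pc6: +64 =648
r64=1000000 pc1: +2 =650
r65=1000001 pc2: +4 =654

Answer: 654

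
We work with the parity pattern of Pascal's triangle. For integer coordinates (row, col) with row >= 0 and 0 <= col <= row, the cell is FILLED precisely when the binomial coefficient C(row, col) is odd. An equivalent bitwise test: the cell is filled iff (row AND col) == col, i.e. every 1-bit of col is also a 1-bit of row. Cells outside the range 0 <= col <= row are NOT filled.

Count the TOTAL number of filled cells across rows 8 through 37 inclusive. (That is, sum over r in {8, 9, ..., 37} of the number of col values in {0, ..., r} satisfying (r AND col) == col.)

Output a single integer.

r8=1000 pc1: +2 =2
r9=1001 pc2: +4 =6
r10=1010 pc2: +4 =10
r11=1011 pc3: +8 =18
r12=1100 pc2: +4 =22
r13=1101 pc3: +8 =30
r14=1110 pc3: +8 =38
r15=1111 pc4: +16 =54
r16=10000 pc1: +2 =56
r17=10001 pc2: +4 =60
r18=10010 pc2: +4 =64
r19=10011 pc3: +8 =72
r20=10100 pc2: +4 =76
r21=10101 pc3: +8 =84
r22=10110 pc3: +8 =92
r23=10111 pc4: +16 =108
r24=11000 pc2: +4 =112
r25=11001 pc3: +8 =120
r26=11010 pc3: +8 =128
r27=11011 pc4: +16 =144
r28=11100 pc3: +8 =152
r29=11101 pc4: +16 =168
r30=11110 pc4: +16 =184
r31=11111 pc5: +32 =216
r32=100000 pc1: +2 =218
r33=100001 pc2: +4 =222
r34=100010 pc2: +4 =226
r35=100011 pc3: +8 =234
r36=100100 pc2: +4 =238
r37=100101 pc3: +8 =246

Answer: 246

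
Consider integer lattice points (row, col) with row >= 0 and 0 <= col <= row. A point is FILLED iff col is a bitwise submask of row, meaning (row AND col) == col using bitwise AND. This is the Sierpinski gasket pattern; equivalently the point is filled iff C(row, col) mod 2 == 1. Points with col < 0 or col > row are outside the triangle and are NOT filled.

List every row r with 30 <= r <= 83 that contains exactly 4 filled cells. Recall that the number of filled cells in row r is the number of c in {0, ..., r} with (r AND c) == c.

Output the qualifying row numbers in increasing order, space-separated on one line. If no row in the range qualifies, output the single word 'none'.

Row r has 2^popcount(r) filled cells, so we need popcount(r) = log2(4) = 2.
Scan r = 30..83 and keep those with exactly 2 one-bits:
r=30=11110 popcount=4 -> skip
r=31=11111 popcount=5 -> skip
r=32=100000 popcount=1 -> skip
r=33=100001 popcount=2 -> KEEP
r=34=100010 popcount=2 -> KEEP
r=35=100011 popcount=3 -> skip
r=36=100100 popcount=2 -> KEEP
r=37=100101 popcount=3 -> skip
r=38=100110 popcount=3 -> skip
r=39=100111 popcount=4 -> skip
r=40=101000 popcount=2 -> KEEP
r=41=101001 popcount=3 -> skip
r=42=101010 popcount=3 -> skip
r=43=101011 popcount=4 -> skip
r=44=101100 popcount=3 -> skip
r=45=101101 popcount=4 -> skip
r=46=101110 popcount=4 -> skip
r=47=101111 popcount=5 -> skip
r=48=110000 popcount=2 -> KEEP
r=49=110001 popcount=3 -> skip
r=50=110010 popcount=3 -> skip
r=51=110011 popcount=4 -> skip
r=52=110100 popcount=3 -> skip
r=53=110101 popcount=4 -> skip
r=54=110110 popcount=4 -> skip
r=55=110111 popcount=5 -> skip
r=56=111000 popcount=3 -> skip
r=57=111001 popcount=4 -> skip
r=58=111010 popcount=4 -> skip
r=59=111011 popcount=5 -> skip
r=60=111100 popcount=4 -> skip
r=61=111101 popcount=5 -> skip
r=62=111110 popcount=5 -> skip
r=63=111111 popcount=6 -> skip
r=64=1000000 popcount=1 -> skip
r=65=1000001 popcount=2 -> KEEP
r=66=1000010 popcount=2 -> KEEP
r=67=1000011 popcount=3 -> skip
r=68=1000100 popcount=2 -> KEEP
r=69=1000101 popcount=3 -> skip
r=70=1000110 popcount=3 -> skip
r=71=1000111 popcount=4 -> skip
r=72=1001000 popcount=2 -> KEEP
r=73=1001001 popcount=3 -> skip
r=74=1001010 popcount=3 -> skip
r=75=1001011 popcount=4 -> skip
r=76=1001100 popcount=3 -> skip
r=77=1001101 popcount=4 -> skip
r=78=1001110 popcount=4 -> skip
r=79=1001111 popcount=5 -> skip
r=80=1010000 popcount=2 -> KEEP
r=81=1010001 popcount=3 -> skip
r=82=1010010 popcount=3 -> skip
r=83=1010011 popcount=4 -> skip
Kept rows: 33 34 36 40 48 65 66 68 72 80

Answer: 33 34 36 40 48 65 66 68 72 80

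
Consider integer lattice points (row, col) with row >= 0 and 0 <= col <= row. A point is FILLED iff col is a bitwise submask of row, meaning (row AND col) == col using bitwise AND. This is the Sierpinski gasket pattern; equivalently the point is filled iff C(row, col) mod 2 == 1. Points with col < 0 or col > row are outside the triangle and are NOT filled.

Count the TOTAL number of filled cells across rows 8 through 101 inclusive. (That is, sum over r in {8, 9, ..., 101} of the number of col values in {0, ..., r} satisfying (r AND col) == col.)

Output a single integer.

Answer: 1248

Derivation:
r8=1000 pc1: +2 =2
r9=1001 pc2: +4 =6
r10=1010 pc2: +4 =10
r11=1011 pc3: +8 =18
r12=1100 pc2: +4 =22
r13=1101 pc3: +8 =30
r14=1110 pc3: +8 =38
r15=1111 pc4: +16 =54
r16=10000 pc1: +2 =56
r17=10001 pc2: +4 =60
r18=10010 pc2: +4 =64
r19=10011 pc3: +8 =72
r20=10100 pc2: +4 =76
r21=10101 pc3: +8 =84
r22=10110 pc3: +8 =92
r23=10111 pc4: +16 =108
r24=11000 pc2: +4 =112
r25=11001 pc3: +8 =120
r26=11010 pc3: +8 =128
r27=11011 pc4: +16 =144
r28=11100 pc3: +8 =152
r29=11101 pc4: +16 =168
r30=11110 pc4: +16 =184
r31=11111 pc5: +32 =216
r32=100000 pc1: +2 =218
r33=100001 pc2: +4 =222
r34=100010 pc2: +4 =226
r35=100011 pc3: +8 =234
r36=100100 pc2: +4 =238
r37=100101 pc3: +8 =246
r38=100110 pc3: +8 =254
r39=100111 pc4: +16 =270
r40=101000 pc2: +4 =274
r41=101001 pc3: +8 =282
r42=101010 pc3: +8 =290
r43=101011 pc4: +16 =306
r44=101100 pc3: +8 =314
r45=101101 pc4: +16 =330
r46=101110 pc4: +16 =346
r47=101111 pc5: +32 =378
r48=110000 pc2: +4 =382
r49=110001 pc3: +8 =390
r50=110010 pc3: +8 =398
r51=110011 pc4: +16 =414
r52=110100 pc3: +8 =422
r53=110101 pc4: +16 =438
r54=110110 pc4: +16 =454
r55=110111 pc5: +32 =486
r56=111000 pc3: +8 =494
r57=111001 pc4: +16 =510
r58=111010 pc4: +16 =526
r59=111011 pc5: +32 =558
r60=111100 pc4: +16 =574
r61=111101 pc5: +32 =606
r62=111110 pc5: +32 =638
r63=111111 pc6: +64 =702
r64=1000000 pc1: +2 =704
r65=1000001 pc2: +4 =708
r66=1000010 pc2: +4 =712
r67=1000011 pc3: +8 =720
r68=1000100 pc2: +4 =724
r69=1000101 pc3: +8 =732
r70=1000110 pc3: +8 =740
r71=1000111 pc4: +16 =756
r72=1001000 pc2: +4 =760
r73=1001001 pc3: +8 =768
r74=1001010 pc3: +8 =776
r75=1001011 pc4: +16 =792
r76=1001100 pc3: +8 =800
r77=1001101 pc4: +16 =816
r78=1001110 pc4: +16 =832
r79=1001111 pc5: +32 =864
r80=1010000 pc2: +4 =868
r81=1010001 pc3: +8 =876
r82=1010010 pc3: +8 =884
r83=1010011 pc4: +16 =900
r84=1010100 pc3: +8 =908
r85=1010101 pc4: +16 =924
r86=1010110 pc4: +16 =940
r87=1010111 pc5: +32 =972
r88=1011000 pc3: +8 =980
r89=1011001 pc4: +16 =996
r90=1011010 pc4: +16 =1012
r91=1011011 pc5: +32 =1044
r92=1011100 pc4: +16 =1060
r93=1011101 pc5: +32 =1092
r94=1011110 pc5: +32 =1124
r95=1011111 pc6: +64 =1188
r96=1100000 pc2: +4 =1192
r97=1100001 pc3: +8 =1200
r98=1100010 pc3: +8 =1208
r99=1100011 pc4: +16 =1224
r100=1100100 pc3: +8 =1232
r101=1100101 pc4: +16 =1248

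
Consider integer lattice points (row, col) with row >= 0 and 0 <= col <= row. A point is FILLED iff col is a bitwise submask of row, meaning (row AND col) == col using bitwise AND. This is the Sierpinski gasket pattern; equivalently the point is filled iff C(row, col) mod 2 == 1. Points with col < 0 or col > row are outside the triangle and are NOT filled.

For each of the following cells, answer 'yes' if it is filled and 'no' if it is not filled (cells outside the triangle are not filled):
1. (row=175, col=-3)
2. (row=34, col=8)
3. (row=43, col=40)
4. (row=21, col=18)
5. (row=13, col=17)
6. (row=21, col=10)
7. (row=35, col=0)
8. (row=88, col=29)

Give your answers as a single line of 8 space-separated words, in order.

(175,-3): col outside [0, 175] -> not filled
(34,8): row=0b100010, col=0b1000, row AND col = 0b0 = 0; 0 != 8 -> empty
(43,40): row=0b101011, col=0b101000, row AND col = 0b101000 = 40; 40 == 40 -> filled
(21,18): row=0b10101, col=0b10010, row AND col = 0b10000 = 16; 16 != 18 -> empty
(13,17): col outside [0, 13] -> not filled
(21,10): row=0b10101, col=0b1010, row AND col = 0b0 = 0; 0 != 10 -> empty
(35,0): row=0b100011, col=0b0, row AND col = 0b0 = 0; 0 == 0 -> filled
(88,29): row=0b1011000, col=0b11101, row AND col = 0b11000 = 24; 24 != 29 -> empty

Answer: no no yes no no no yes no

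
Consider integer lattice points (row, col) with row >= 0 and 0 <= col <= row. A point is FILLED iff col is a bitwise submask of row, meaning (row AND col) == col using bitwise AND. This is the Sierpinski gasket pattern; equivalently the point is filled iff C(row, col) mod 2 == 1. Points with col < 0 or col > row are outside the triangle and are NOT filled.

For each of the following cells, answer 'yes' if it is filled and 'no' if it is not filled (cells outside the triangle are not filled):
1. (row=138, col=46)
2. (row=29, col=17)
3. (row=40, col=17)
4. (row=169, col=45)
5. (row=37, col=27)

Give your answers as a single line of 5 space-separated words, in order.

(138,46): row=0b10001010, col=0b101110, row AND col = 0b1010 = 10; 10 != 46 -> empty
(29,17): row=0b11101, col=0b10001, row AND col = 0b10001 = 17; 17 == 17 -> filled
(40,17): row=0b101000, col=0b10001, row AND col = 0b0 = 0; 0 != 17 -> empty
(169,45): row=0b10101001, col=0b101101, row AND col = 0b101001 = 41; 41 != 45 -> empty
(37,27): row=0b100101, col=0b11011, row AND col = 0b1 = 1; 1 != 27 -> empty

Answer: no yes no no no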